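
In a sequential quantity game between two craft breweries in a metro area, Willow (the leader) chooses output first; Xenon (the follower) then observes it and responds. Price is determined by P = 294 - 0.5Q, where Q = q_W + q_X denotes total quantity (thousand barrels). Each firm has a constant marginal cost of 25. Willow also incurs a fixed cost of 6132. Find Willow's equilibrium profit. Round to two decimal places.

The follower Xenon best-responds to any q_W: π_X = (294 - 0.5Q)q_X - 25q_X.
Setting the follower's marginal profit to zero, 269 - (1/2)q_W - q_X = 0, i.e. q_X = (269 - (1/2)q_W).
Willow substitutes q_X(q_W) into its own profit: π_W = q_W(294 - (1/2)q_W - (269 - (1/2)q_W)/2) - 25q_W = (319/2 - (1/4)q_W)q_W - 25q_W.
Maximising: ∂π_W/∂q_W = 269/2 - (1/2)q_W = 0, giving q_W = 269.
Then q_X = (269 - (1/2)·269) = 269/2.
Price P = 294 - (1/2)·(807/2) = 369/4.
Willow's profit: (369/4 - 25)·269 - 6132 = 11958.2500.

11958.25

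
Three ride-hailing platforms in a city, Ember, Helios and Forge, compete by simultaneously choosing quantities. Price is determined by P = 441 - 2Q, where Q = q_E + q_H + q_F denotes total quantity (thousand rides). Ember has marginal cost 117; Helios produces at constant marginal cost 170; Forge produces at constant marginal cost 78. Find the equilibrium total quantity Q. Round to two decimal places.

Ember's profit: π_E = (441 - 2Q)q_E - (117q_E). Setting ∂π_E/∂q_E = 0: 324 - 4q_E - 2(q_H + q_F) = 0.
Helios's first-order condition: 271 - 4q_H - 2(q_E + q_F) = 0.
Forge's first-order condition: 363 - 4q_F - 2(q_E + q_H) = 0.
Adding the 3 first-order conditions: 958 − 8Q = 0, so Q = 479/4.
Back-substituting: q_E = (324 − 479/2)/2 = 169/4, q_H = (271 − 479/2)/2 = 63/4, q_F = (363 − 479/2)/2 = 247/4.
Total output Q = 169/4 + 63/4 + 247/4 = 479/4.

119.75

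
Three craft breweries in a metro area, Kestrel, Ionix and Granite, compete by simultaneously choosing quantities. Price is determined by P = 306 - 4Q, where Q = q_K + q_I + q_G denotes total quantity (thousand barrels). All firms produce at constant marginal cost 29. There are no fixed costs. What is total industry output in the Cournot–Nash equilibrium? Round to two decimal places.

Each firm earns π_i = (306 - 4Q)q_i - 29q_i.
Setting ∂π_i/∂q_i = 0 with rivals' quantities fixed: 277 - 8q_i - 4·Σ_{j≠i} q_j = 0.
By symmetry each firm produces the same amount; substituting Σ_{j≠i} q_j = 2q_i yields q_i = 277/16.
Total output Q = 277/16 + 277/16 + 277/16 = 831/16.

51.94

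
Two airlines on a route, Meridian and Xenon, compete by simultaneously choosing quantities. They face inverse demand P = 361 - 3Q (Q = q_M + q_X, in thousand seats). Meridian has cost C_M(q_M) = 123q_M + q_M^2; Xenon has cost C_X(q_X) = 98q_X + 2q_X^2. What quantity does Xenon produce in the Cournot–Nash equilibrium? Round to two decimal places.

19.58

Meridian's profit: π_M = (361 - 3Q)q_M - (123q_M + q_M²). Setting ∂π_M/∂q_M = 0: 238 - 8q_M - 3(q_X) = 0.
Xenon's profit: π_X = (361 - 3Q)q_X - (98q_X + 2q_X²). Setting ∂π_X/∂q_X = 0: 263 - 10q_X - 3(q_M) = 0.
So q_M = (238 - 3q_X)/8 and q_X = (263 - 3q_M)/10.
Solving the pair: q_M = 1591/71, q_X = 1390/71.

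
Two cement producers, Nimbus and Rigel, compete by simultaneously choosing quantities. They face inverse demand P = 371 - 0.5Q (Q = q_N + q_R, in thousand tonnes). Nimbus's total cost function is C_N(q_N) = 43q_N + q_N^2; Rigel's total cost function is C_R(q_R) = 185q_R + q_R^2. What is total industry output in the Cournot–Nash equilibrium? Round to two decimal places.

Nimbus's profit: π_N = (371 - 0.5Q)q_N - (43q_N + q_N²). Setting ∂π_N/∂q_N = 0: 328 - 3q_N - (1/2)(q_R) = 0.
Rigel's first-order condition: 186 - 3q_R - (1/2)(q_N) = 0.
Best responses: q_N = (328 - (1/2)q_R)/3, q_R = (186 - (1/2)q_N)/3.
Solving the pair: q_N = 101.8286, q_R = 1576/35.
Total output Q = 101.8286 + 1576/35 = 1028/7.

146.86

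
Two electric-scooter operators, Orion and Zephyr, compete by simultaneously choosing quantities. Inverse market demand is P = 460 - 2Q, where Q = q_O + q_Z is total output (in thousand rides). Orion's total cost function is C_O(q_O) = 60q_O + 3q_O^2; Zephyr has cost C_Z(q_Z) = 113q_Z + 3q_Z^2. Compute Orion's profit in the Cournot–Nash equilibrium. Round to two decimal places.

5929.71

Orion's profit: π_O = (460 - 2Q)q_O - (60q_O + 3q_O²). Setting ∂π_O/∂q_O = 0: 400 - 10q_O - 2(q_Z) = 0.
Zephyr's first-order condition: 347 - 10q_Z - 2(q_O) = 0.
So q_O = (400 - 2q_Z)/10 and q_Z = (347 - 2q_O)/10.
Substituting one into the other gives q_O = 551/16 and q_Z = 445/16.
Price P = 460 - 2·(249/4) = 671/2.
Orion's profit: (671/2)·(551/16) - 60·(551/16) - 3(551/16)² = 5929.7070.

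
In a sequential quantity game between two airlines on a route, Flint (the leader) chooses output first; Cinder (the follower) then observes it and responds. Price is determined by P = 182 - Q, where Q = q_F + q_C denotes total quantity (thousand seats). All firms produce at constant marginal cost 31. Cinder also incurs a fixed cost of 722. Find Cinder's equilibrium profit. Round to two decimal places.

The follower Cinder best-responds to any q_F: π_C = (182 - Q)q_C - 31q_C.
Setting the follower's marginal profit to zero, 151 - q_F - 2q_C = 0, i.e. q_C = (151 - q_F)/2.
Flint substitutes q_C(q_F) into its own profit: π_F = q_F(182 - q_F - (151 - q_F)/2) - 31q_F = (213/2 - (1/2)q_F)q_F - 31q_F.
Leader FOC: 151/2 - q_F = 0, so q_F = 151/2.
Then q_C = (151 - 151/2)/2 = 151/4.
Price P = 182 - 453/4 = 275/4.
Cinder's profit: (275/4 - 31)·(151/4) - 722 = 703.0625.

703.06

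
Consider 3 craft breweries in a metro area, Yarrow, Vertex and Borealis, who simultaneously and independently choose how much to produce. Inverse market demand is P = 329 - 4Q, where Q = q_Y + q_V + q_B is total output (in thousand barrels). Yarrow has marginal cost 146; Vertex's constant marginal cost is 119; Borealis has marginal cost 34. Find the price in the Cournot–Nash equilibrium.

157

Yarrow's profit: π_Y = (329 - 4Q)q_Y - (146q_Y). Setting ∂π_Y/∂q_Y = 0: 183 - 8q_Y - 4(q_V + q_B) = 0.
Vertex's first-order condition: 210 - 8q_V - 4(q_Y + q_B) = 0.
Borealis's first-order condition: 295 - 8q_B - 4(q_Y + q_V) = 0.
Summing all 3 equations gives 688 − 16Q = 0, hence Q = 43.
Back-substituting: q_Y = (183 − 172)/4 = 11/4, q_V = (210 − 172)/4 = 19/2, q_B = (295 − 172)/4 = 123/4.
Total output Q = 43, so price P = 329 - 4·43 = 157.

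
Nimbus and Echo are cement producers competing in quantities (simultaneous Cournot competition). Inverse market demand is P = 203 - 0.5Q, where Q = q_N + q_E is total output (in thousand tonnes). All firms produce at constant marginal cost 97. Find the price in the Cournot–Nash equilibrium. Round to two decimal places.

Each firm earns π_i = (203 - 0.5Q)q_i - 97q_i.
First-order condition (treating rivals' output as given): 106 - q_i - (1/2)q_j = 0.
By symmetry each firm produces the same amount; substituting q_j = q_i yields q_i = 106/(3/2) = 212/3.
Total output Q = 424/3, so price P = 203 - (1/2)·(424/3) = 397/3.

132.33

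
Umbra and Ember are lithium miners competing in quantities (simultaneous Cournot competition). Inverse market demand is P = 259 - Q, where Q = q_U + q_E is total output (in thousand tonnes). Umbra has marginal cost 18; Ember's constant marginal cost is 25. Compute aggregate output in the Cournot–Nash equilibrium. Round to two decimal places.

Umbra's profit: π_U = (259 - Q)q_U - (18q_U). Setting ∂π_U/∂q_U = 0: 241 - 2q_U - (q_E) = 0.
Ember's profit: π_E = (259 - Q)q_E - (25q_E). Setting ∂π_E/∂q_E = 0: 234 - 2q_E - (q_U) = 0.
Rearranging gives the reaction functions q_U = (241 - q_E)/2 and q_E = (234 - q_U)/2.
Solving the pair: q_U = 248/3, q_E = 227/3.
Total output Q = 248/3 + 227/3 = 475/3.

158.33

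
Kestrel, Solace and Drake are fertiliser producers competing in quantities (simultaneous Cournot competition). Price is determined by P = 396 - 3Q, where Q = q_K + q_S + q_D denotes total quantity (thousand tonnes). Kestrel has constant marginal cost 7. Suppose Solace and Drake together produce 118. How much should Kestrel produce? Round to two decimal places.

5.83

With rivals' combined output fixed at 118, Kestrel's profit is π_K = (396 - 3·118 - 3q_K)q_K - (7q_K) = (42 - 3q_K)q_K - (7q_K).
∂π_K/∂q_K = 35 - 6q_K = 0, so q_K = 35/6.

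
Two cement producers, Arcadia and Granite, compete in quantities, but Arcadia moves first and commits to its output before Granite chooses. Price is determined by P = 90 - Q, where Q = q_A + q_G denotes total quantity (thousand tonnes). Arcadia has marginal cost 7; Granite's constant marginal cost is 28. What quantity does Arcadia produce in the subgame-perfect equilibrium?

52

The follower Granite best-responds to any q_A: π_G = (90 - Q)q_G - 28q_G.
Follower FOC: 62 - q_A - 2q_G = 0, so q_G(q_A) = (62 - q_A)/2.
Arcadia substitutes q_G(q_A) into its own profit: π_A = q_A(90 - q_A - (62 - q_A)/2) - 7q_A = (59 - (1/2)q_A)q_A - 7q_A.
Leader FOC: 52 - q_A = 0, so q_A = 52.
Then q_G = (62 - 52)/2 = 5.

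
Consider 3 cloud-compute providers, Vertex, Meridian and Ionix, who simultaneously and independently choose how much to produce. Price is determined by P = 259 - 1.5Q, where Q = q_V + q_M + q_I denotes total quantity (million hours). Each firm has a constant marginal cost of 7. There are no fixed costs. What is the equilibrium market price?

A representative firm's profit is π_i = q_i(259 - 1.5Q) - 7q_i.
First-order condition (treating rivals' output as given): 252 - 3q_i - (3/2)·Σ_{j≠i} q_j = 0.
With identical firms every q_j equals q_i, so Σ_{j≠i} q_j = 2q_i and 252 = 6q_i, giving q_i = 42.
Total output Q = 126, so price P = 259 - (3/2)·126 = 70.

70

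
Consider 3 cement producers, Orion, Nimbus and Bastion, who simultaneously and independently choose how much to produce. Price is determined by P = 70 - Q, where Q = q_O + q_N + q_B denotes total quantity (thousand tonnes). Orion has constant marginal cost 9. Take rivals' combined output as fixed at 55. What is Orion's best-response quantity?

3

With rivals' combined output fixed at 55, Orion's profit is π_O = (70 - 55 - q_O)q_O - (9q_O) = (15 - q_O)q_O - (9q_O).
∂π_O/∂q_O = 6 - 2q_O = 0, so q_O = 3.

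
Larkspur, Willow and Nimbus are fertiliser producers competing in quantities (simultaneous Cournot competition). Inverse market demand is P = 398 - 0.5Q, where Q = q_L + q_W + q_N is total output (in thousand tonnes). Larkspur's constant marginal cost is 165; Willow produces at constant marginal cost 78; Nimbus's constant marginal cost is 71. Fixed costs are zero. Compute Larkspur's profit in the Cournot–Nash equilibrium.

338

Larkspur's profit: π_L = (398 - 0.5Q)q_L - (165q_L). Setting ∂π_L/∂q_L = 0: 233 - q_L - (1/2)(q_W + q_N) = 0.
Willow's first-order condition: 320 - q_W - (1/2)(q_L + q_N) = 0.
Nimbus's first-order condition: 327 - q_N - (1/2)(q_L + q_W) = 0.
Summing all 3 equations gives 880 − 2Q = 0, hence Q = 440.
Back-substituting: q_L = (233 − 220)/(1/2) = 26, q_W = (320 − 220)/(1/2) = 200, q_N = (327 − 220)/(1/2) = 214.
Price P = 398 - (1/2)·440 = 178.
Larkspur's profit: (178 - 165)·26 = 338.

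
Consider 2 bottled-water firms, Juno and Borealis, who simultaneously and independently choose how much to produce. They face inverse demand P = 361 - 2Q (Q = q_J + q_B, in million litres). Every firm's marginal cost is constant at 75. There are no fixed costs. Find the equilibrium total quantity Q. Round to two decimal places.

Each firm earns π_i = (361 - 2Q)q_i - 75q_i.
First-order condition (treating rivals' output as given): 286 - 4q_i - 2q_j = 0.
By symmetry each firm produces the same amount; substituting q_j = q_i yields q_i = 286/6 = 143/3.
Total output Q = 143/3 + 143/3 = 286/3.

95.33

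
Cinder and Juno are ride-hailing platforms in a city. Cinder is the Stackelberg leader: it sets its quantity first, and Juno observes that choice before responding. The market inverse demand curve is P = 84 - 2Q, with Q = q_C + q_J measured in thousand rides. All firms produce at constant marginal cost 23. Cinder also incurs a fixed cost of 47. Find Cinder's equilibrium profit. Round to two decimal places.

185.56

Solve by backward induction. Given q_C, the follower Juno maximises π_J = (84 - 2q_C - 2q_J)q_J - 23q_J.
Setting the follower's marginal profit to zero, 61 - 2q_C - 4q_J = 0, i.e. q_J = (61 - 2q_C)/4.
Cinder substitutes q_J(q_C) into its own profit: π_C = q_C(84 - 2q_C - (61 - 2q_C)/2) - 23q_C = (107/2 - q_C)q_C - 23q_C.
Leader FOC: 61/2 - 2q_C = 0, so q_C = 61/4.
Then q_J = (61 - 2·(61/4))/4 = 61/8.
Price P = 84 - 2·(183/8) = 153/4.
Cinder's profit: (153/4 - 23)·(61/4) - 47 = 185.5625.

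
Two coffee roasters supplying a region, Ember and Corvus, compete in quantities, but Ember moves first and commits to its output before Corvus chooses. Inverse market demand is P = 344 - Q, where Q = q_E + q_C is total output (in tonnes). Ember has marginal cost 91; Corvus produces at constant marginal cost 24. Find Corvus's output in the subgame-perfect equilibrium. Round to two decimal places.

The follower Corvus best-responds to any q_E: π_C = (344 - Q)q_C - 24q_C.
Setting the follower's marginal profit to zero, 320 - q_E - 2q_C = 0, i.e. q_C = (320 - q_E)/2.
The leader anticipates this reaction. Substituting into P = 344 - Q gives P = 184 - (1/2)q_E, so π_E = (184 - (1/2)q_E)q_E - 91q_E.
The leader's first-order condition 93 - q_E = 0 yields q_E = 93.
Then q_C = (320 - 93)/2 = 227/2.

113.50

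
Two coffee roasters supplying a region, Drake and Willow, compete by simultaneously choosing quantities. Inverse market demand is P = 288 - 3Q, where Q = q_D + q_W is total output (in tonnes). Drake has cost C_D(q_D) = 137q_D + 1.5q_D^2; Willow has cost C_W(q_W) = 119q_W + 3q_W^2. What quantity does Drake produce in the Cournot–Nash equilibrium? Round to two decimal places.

Drake's profit: π_D = (288 - 3Q)q_D - (137q_D + (3/2)q_D²). Setting ∂π_D/∂q_D = 0: 151 - 9q_D - 3(q_W) = 0.
Willow's first-order condition: 169 - 12q_W - 3(q_D) = 0.
Best responses: q_D = (151 - 3q_W)/9, q_W = (169 - 3q_D)/12.
Solving the pair: q_D = 145/11, q_W = 356/33.

13.18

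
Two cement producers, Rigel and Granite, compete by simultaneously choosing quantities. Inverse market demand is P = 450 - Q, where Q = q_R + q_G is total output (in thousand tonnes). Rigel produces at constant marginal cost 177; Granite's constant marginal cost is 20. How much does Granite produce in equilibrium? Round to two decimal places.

195.67

Rigel's profit: π_R = (450 - Q)q_R - (177q_R). Setting ∂π_R/∂q_R = 0: 273 - 2q_R - (q_G) = 0.
Granite's profit: π_G = (450 - Q)q_G - (20q_G). Setting ∂π_G/∂q_G = 0: 430 - 2q_G - (q_R) = 0.
Rearranging gives the reaction functions q_R = (273 - q_G)/2 and q_G = (430 - q_R)/2.
Solving the pair: q_R = 116/3, q_G = 587/3.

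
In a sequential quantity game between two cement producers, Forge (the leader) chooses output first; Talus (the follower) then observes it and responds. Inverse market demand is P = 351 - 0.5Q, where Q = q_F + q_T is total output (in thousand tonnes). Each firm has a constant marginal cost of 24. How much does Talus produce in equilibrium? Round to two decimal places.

163.50

The follower Talus best-responds to any q_F: π_T = (351 - 0.5Q)q_T - 24q_T.
∂π_T/∂q_T = 327 - (1/2)q_F - q_T = 0 gives the reaction function q_T = (327 - (1/2)q_F).
The leader anticipates this reaction. Substituting into P = 351 - 0.5Q gives P = 375/2 - (1/4)q_F, so π_F = (375/2 - (1/4)q_F)q_F - 24q_F.
Maximising: ∂π_F/∂q_F = 327/2 - (1/2)q_F = 0, giving q_F = 327.
Then q_T = (327 - (1/2)·327) = 327/2.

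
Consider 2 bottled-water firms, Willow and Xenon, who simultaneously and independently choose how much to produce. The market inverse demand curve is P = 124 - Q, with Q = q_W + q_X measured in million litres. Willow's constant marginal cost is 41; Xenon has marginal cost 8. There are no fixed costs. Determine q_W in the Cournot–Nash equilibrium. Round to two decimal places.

16.67

Willow's profit: π_W = (124 - Q)q_W - (41q_W). Setting ∂π_W/∂q_W = 0: 83 - 2q_W - (q_X) = 0.
Xenon's first-order condition: 116 - 2q_X - (q_W) = 0.
So q_W = (83 - q_X)/2 and q_X = (116 - q_W)/2.
Solving the pair: q_W = 50/3, q_X = 149/3.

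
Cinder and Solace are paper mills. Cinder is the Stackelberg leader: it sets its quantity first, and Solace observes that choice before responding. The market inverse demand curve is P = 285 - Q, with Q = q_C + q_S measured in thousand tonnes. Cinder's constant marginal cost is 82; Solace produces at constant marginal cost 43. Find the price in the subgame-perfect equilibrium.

Solve by backward induction. Given q_C, the follower Solace maximises π_S = (285 - q_C - q_S)q_S - 43q_S.
∂π_S/∂q_S = 242 - q_C - 2q_S = 0 gives the reaction function q_S = (242 - q_C)/2.
The leader anticipates this reaction. Substituting into P = 285 - Q gives P = 164 - (1/2)q_C, so π_C = (164 - (1/2)q_C)q_C - 82q_C.
Leader FOC: 82 - q_C = 0, so q_C = 82.
Then q_S = (242 - 82)/2 = 80.
Total output Q = 162, so price P = 285 - 162 = 123.

123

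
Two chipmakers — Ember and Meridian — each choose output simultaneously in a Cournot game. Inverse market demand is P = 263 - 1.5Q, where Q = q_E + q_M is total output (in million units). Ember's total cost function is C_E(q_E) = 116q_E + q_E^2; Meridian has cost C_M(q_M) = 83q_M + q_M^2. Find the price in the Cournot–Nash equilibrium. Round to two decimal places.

Ember's profit: π_E = (263 - 1.5Q)q_E - (116q_E + q_E²). Setting ∂π_E/∂q_E = 0: 147 - 5q_E - (3/2)(q_M) = 0.
Meridian's first-order condition: 180 - 5q_M - (3/2)(q_E) = 0.
So q_E = (147 - (3/2)q_M)/5 and q_M = (180 - (3/2)q_E)/5.
Solving the pair: q_E = 1860/91, q_M = 29.8681.
Total output Q = 654/13, so price P = 263 - (3/2)·(654/13) = 187.5385.

187.54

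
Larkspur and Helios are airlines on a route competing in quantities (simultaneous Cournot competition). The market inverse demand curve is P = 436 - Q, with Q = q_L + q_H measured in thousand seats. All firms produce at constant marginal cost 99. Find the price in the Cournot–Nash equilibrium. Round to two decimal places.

Each firm earns π_i = (436 - Q)q_i - 99q_i.
Setting ∂π_i/∂q_i = 0 with rivals' quantities fixed: 337 - 2q_i - q_j = 0.
By symmetry each firm produces the same amount; substituting q_j = q_i yields q_i = 337/3.
Total output Q = 674/3, so price P = 436 - 674/3 = 634/3.

211.33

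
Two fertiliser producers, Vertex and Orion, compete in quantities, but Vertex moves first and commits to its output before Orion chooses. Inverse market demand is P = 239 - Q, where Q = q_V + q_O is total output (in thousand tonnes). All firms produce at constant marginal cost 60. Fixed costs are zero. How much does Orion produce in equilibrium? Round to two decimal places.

44.75

Solve by backward induction. Given q_V, the follower Orion maximises π_O = (239 - q_V - q_O)q_O - 60q_O.
Follower FOC: 179 - q_V - 2q_O = 0, so q_O(q_V) = (179 - q_V)/2.
The leader anticipates this reaction. Substituting into P = 239 - Q gives P = 299/2 - (1/2)q_V, so π_V = (299/2 - (1/2)q_V)q_V - 60q_V.
Leader FOC: 179/2 - q_V = 0, so q_V = 179/2.
Then q_O = (179 - 179/2)/2 = 179/4.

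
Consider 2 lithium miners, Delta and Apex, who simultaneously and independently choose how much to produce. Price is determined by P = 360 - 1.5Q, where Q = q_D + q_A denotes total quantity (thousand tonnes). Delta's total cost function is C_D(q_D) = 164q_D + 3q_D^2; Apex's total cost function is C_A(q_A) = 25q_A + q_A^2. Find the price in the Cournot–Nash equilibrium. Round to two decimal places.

Delta's profit: π_D = (360 - 1.5Q)q_D - (164q_D + 3q_D²). Setting ∂π_D/∂q_D = 0: 196 - 9q_D - (3/2)(q_A) = 0.
Apex's profit: π_A = (360 - 1.5Q)q_A - (25q_A + q_A²). Setting ∂π_A/∂q_A = 0: 335 - 5q_A - (3/2)(q_D) = 0.
So q_D = (196 - (3/2)q_A)/9 and q_A = (335 - (3/2)q_D)/5.
Solving the pair: q_D = 1910/171, q_A = 63.6491.
Total output Q = 74.8187, so price P = 360 - (3/2)·74.8187 = 247.7719.

247.77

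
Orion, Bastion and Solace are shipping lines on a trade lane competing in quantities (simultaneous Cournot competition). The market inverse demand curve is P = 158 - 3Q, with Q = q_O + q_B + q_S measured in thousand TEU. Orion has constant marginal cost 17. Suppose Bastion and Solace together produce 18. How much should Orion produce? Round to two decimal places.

14.50

With rivals' combined output fixed at 18, Orion's profit is π_O = (158 - 3·18 - 3q_O)q_O - (17q_O) = (104 - 3q_O)q_O - (17q_O).
∂π_O/∂q_O = 87 - 6q_O = 0, so q_O = 29/2.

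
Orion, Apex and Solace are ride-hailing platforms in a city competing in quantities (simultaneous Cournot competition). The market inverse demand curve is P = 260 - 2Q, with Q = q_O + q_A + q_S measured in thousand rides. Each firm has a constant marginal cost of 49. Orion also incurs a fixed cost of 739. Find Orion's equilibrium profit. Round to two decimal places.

Each firm earns π_i = (260 - 2Q)q_i - 49q_i.
First-order condition (treating rivals' output as given): 211 - 4q_i - 2·Σ_{j≠i} q_j = 0.
By symmetry each firm produces the same amount; substituting Σ_{j≠i} q_j = 2q_i yields q_i = 211/8.
Price P = 260 - 2·(633/8) = 407/4.
Orion's profit: (407/4 - 49)·(211/8) - 739 = 652.2813.

652.28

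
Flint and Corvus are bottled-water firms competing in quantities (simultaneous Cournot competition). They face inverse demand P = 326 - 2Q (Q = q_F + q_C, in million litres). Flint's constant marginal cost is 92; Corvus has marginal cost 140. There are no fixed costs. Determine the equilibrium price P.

186

Flint's profit: π_F = (326 - 2Q)q_F - (92q_F). Setting ∂π_F/∂q_F = 0: 234 - 4q_F - 2(q_C) = 0.
Corvus's profit: π_C = (326 - 2Q)q_C - (140q_C). Setting ∂π_C/∂q_C = 0: 186 - 4q_C - 2(q_F) = 0.
Best responses: q_F = (234 - 2q_C)/4, q_C = (186 - 2q_F)/4.
Solving the pair: q_F = 47, q_C = 23.
Total output Q = 70, so price P = 326 - 2·70 = 186.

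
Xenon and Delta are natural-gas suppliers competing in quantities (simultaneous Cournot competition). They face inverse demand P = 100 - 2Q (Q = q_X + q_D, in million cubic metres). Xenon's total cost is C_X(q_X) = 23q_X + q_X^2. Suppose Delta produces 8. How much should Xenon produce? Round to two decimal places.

With the rival's output fixed at 8, Xenon's profit is π_X = (100 - 2·8 - 2q_X)q_X - (23q_X + q_X²) = (84 - 2q_X)q_X - (23q_X + q_X²).
∂π_X/∂q_X = 61 - 6q_X = 0, so q_X = 61/6.

10.17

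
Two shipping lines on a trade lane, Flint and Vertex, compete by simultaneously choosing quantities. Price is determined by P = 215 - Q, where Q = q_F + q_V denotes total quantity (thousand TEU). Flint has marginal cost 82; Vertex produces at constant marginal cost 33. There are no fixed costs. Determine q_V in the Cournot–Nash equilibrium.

Flint's profit: π_F = (215 - Q)q_F - (82q_F). Setting ∂π_F/∂q_F = 0: 133 - 2q_F - (q_V) = 0.
Vertex's profit: π_V = (215 - Q)q_V - (33q_V). Setting ∂π_V/∂q_V = 0: 182 - 2q_V - (q_F) = 0.
So q_F = (133 - q_V)/2 and q_V = (182 - q_F)/2.
Substituting one into the other gives q_F = 28 and q_V = 77.

77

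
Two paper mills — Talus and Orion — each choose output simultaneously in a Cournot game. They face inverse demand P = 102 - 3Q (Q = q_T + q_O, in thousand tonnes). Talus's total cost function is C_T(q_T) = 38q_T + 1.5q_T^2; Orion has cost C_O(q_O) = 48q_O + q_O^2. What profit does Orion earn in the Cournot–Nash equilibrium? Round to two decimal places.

87.11

Talus's profit: π_T = (102 - 3Q)q_T - (38q_T + (3/2)q_T²). Setting ∂π_T/∂q_T = 0: 64 - 9q_T - 3(q_O) = 0.
Orion's first-order condition: 54 - 8q_O - 3(q_T) = 0.
Best responses: q_T = (64 - 3q_O)/9, q_O = (54 - 3q_T)/8.
Substituting one into the other gives q_T = 50/9 and q_O = 14/3.
Price P = 102 - 3·(92/9) = 214/3.
Orion's profit: (214/3)·(14/3) - 48·(14/3) - (14/3)² = 784/9.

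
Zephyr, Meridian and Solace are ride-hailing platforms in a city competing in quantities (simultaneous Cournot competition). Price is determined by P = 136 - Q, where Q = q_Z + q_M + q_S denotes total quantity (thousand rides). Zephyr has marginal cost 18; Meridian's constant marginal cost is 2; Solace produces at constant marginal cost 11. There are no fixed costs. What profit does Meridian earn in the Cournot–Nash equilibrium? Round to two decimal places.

Zephyr's profit: π_Z = (136 - Q)q_Z - (18q_Z). Setting ∂π_Z/∂q_Z = 0: 118 - 2q_Z - (q_M + q_S) = 0.
Meridian's first-order condition: 134 - 2q_M - (q_Z + q_S) = 0.
Solace's first-order condition: 125 - 2q_S - (q_Z + q_M) = 0.
Summing all 3 equations gives 377 − 4Q = 0, hence Q = 377/4.
Back-substituting: q_Z = (118 − 377/4) = 95/4, q_M = (134 − 377/4) = 159/4, q_S = (125 − 377/4) = 123/4.
Price P = 136 - 377/4 = 167/4.
Meridian's profit: (167/4 - 2)·(159/4) = 1580.0625.

1580.06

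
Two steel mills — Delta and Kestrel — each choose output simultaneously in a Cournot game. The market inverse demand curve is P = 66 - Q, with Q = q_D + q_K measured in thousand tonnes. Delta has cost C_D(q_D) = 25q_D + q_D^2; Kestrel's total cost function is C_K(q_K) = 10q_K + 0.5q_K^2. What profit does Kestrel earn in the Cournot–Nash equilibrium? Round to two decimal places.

415.15

Delta's profit: π_D = (66 - Q)q_D - (25q_D + q_D²). Setting ∂π_D/∂q_D = 0: 41 - 4q_D - (q_K) = 0.
Kestrel's first-order condition: 56 - 3q_K - (q_D) = 0.
Rearranging gives the reaction functions q_D = (41 - q_K)/4 and q_K = (56 - q_D)/3.
Substituting one into the other gives q_D = 67/11 and q_K = 183/11.
Price P = 66 - 250/11 = 476/11.
Kestrel's profit: (476/11)·(183/11) - 10·(183/11) - (1/2)(183/11)² = 415.1529.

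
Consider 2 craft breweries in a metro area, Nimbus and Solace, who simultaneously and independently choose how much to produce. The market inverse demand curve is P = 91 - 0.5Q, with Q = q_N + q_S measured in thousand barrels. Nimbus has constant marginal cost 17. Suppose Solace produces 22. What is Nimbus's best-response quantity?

With the rival's output fixed at 22, Nimbus's profit is π_N = (91 - (1/2)·22 - (1/2)q_N)q_N - (17q_N) = (80 - (1/2)q_N)q_N - (17q_N).
∂π_N/∂q_N = 63 - q_N = 0, so q_N = 63.

63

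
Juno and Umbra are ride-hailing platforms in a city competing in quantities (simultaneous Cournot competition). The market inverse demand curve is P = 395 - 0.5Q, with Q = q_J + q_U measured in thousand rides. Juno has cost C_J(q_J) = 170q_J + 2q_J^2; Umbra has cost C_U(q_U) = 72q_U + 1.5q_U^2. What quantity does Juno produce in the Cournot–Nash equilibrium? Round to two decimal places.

37.39

Juno's profit: π_J = (395 - 0.5Q)q_J - (170q_J + 2q_J²). Setting ∂π_J/∂q_J = 0: 225 - 5q_J - (1/2)(q_U) = 0.
Umbra's profit: π_U = (395 - 0.5Q)q_U - (72q_U + (3/2)q_U²). Setting ∂π_U/∂q_U = 0: 323 - 4q_U - (1/2)(q_J) = 0.
Best responses: q_J = (225 - (1/2)q_U)/5, q_U = (323 - (1/2)q_J)/4.
Substituting one into the other gives q_J = 37.3924 and q_U = 76.0759.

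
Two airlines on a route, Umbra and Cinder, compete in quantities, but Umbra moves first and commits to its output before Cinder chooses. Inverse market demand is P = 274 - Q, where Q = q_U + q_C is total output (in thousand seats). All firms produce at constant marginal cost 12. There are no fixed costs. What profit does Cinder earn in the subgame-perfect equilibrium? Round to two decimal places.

The follower Cinder best-responds to any q_U: π_C = (274 - Q)q_C - 12q_C.
Follower FOC: 262 - q_U - 2q_C = 0, so q_C(q_U) = (262 - q_U)/2.
Umbra substitutes q_C(q_U) into its own profit: π_U = q_U(274 - q_U - (262 - q_U)/2) - 12q_U = (143 - (1/2)q_U)q_U - 12q_U.
Maximising: ∂π_U/∂q_U = 131 - q_U = 0, giving q_U = 131.
Then q_C = (262 - 131)/2 = 131/2.
Price P = 274 - 393/2 = 155/2.
Cinder's profit: (155/2 - 12)·(131/2) = 4290.2500.

4290.25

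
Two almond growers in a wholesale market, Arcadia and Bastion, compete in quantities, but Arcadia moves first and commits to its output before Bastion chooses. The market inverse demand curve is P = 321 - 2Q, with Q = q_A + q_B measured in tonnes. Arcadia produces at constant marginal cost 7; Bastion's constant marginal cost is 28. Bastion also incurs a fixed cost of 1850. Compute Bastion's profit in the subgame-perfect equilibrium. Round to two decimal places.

Solve by backward induction. Given q_A, the follower Bastion maximises π_B = (321 - 2q_A - 2q_B)q_B - 28q_B.
∂π_B/∂q_B = 293 - 2q_A - 4q_B = 0 gives the reaction function q_B = (293 - 2q_A)/4.
The leader anticipates this reaction. Substituting into P = 321 - 2Q gives P = 349/2 - q_A, so π_A = (349/2 - q_A)q_A - 7q_A.
The leader's first-order condition 335/2 - 2q_A = 0 yields q_A = 335/4.
Then q_B = (293 - 2·(335/4))/4 = 251/8.
Price P = 321 - 2·(921/8) = 363/4.
Bastion's profit: (363/4 - 28)·(251/8) - 1850 = 118.7813.

118.78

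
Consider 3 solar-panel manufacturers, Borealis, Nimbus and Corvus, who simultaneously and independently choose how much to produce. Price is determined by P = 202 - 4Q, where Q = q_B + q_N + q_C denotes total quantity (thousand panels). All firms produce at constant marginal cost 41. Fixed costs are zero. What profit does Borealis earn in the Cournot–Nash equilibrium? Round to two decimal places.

405.02

Each firm earns π_i = (202 - 4Q)q_i - 41q_i.
First-order condition (treating rivals' output as given): 161 - 8q_i - 4·Σ_{j≠i} q_j = 0.
By symmetry each firm produces the same amount; substituting Σ_{j≠i} q_j = 2q_i yields q_i = 161/16.
Price P = 202 - 4·(483/16) = 325/4.
Borealis's profit: (325/4 - 41)·(161/16) = 405.0156.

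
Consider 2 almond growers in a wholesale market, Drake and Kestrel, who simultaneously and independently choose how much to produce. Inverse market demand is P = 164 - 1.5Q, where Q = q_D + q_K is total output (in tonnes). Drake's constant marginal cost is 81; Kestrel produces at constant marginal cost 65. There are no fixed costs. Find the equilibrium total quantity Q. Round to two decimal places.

40.44

Drake's profit: π_D = (164 - 1.5Q)q_D - (81q_D). Setting ∂π_D/∂q_D = 0: 83 - 3q_D - (3/2)(q_K) = 0.
Kestrel's profit: π_K = (164 - 1.5Q)q_K - (65q_K). Setting ∂π_K/∂q_K = 0: 99 - 3q_K - (3/2)(q_D) = 0.
Rearranging gives the reaction functions q_D = (83 - (3/2)q_K)/3 and q_K = (99 - (3/2)q_D)/3.
Substituting one into the other gives q_D = 134/9 and q_K = 230/9.
Total output Q = 134/9 + 230/9 = 364/9.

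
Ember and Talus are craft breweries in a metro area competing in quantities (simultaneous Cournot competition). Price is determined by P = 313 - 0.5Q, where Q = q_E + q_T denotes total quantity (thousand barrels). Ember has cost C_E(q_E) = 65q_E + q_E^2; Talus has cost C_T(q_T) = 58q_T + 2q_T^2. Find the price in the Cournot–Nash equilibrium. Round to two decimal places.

Ember's profit: π_E = (313 - 0.5Q)q_E - (65q_E + q_E²). Setting ∂π_E/∂q_E = 0: 248 - 3q_E - (1/2)(q_T) = 0.
Talus's first-order condition: 255 - 5q_T - (1/2)(q_E) = 0.
Rearranging gives the reaction functions q_E = (248 - (1/2)q_T)/3 and q_T = (255 - (1/2)q_E)/5.
Substituting one into the other gives q_E = 75.4237 and q_T = 43.4576.
Total output Q = 118.8814, so price P = 313 - (1/2)·118.8814 = 253.5593.

253.56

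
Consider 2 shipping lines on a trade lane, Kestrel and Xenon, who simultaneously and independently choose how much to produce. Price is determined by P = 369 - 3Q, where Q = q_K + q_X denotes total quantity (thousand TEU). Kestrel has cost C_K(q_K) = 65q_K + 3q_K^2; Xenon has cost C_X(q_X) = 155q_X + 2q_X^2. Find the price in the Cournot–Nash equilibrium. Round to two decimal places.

Kestrel's profit: π_K = (369 - 3Q)q_K - (65q_K + 3q_K²). Setting ∂π_K/∂q_K = 0: 304 - 12q_K - 3(q_X) = 0.
Xenon's first-order condition: 214 - 10q_X - 3(q_K) = 0.
So q_K = (304 - 3q_X)/12 and q_X = (214 - 3q_K)/10.
Substituting one into the other gives q_K = 21.6036 and q_X = 552/37.
Total output Q = 36.5225, so price P = 369 - 3·36.5225 = 259.4324.

259.43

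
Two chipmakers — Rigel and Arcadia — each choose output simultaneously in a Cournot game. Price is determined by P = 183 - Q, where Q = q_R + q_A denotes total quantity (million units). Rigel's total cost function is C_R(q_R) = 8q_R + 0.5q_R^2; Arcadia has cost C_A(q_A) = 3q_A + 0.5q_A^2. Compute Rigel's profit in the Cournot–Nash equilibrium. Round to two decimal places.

Rigel's profit: π_R = (183 - Q)q_R - (8q_R + (1/2)q_R²). Setting ∂π_R/∂q_R = 0: 175 - 3q_R - (q_A) = 0.
Arcadia's first-order condition: 180 - 3q_A - (q_R) = 0.
Rearranging gives the reaction functions q_R = (175 - q_A)/3 and q_A = (180 - q_R)/3.
Solving the pair: q_R = 345/8, q_A = 365/8.
Price P = 183 - 355/4 = 377/4.
Rigel's profit: (377/4)·(345/8) - 8·(345/8) - (1/2)(345/8)² = 2789.6484.

2789.65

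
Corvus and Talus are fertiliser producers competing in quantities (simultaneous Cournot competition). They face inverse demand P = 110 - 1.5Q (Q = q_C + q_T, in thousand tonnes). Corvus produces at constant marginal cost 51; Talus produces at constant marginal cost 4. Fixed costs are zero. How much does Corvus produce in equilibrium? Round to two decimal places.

2.67

Corvus's profit: π_C = (110 - 1.5Q)q_C - (51q_C). Setting ∂π_C/∂q_C = 0: 59 - 3q_C - (3/2)(q_T) = 0.
Talus's first-order condition: 106 - 3q_T - (3/2)(q_C) = 0.
So q_C = (59 - (3/2)q_T)/3 and q_T = (106 - (3/2)q_C)/3.
Substituting one into the other gives q_C = 8/3 and q_T = 34.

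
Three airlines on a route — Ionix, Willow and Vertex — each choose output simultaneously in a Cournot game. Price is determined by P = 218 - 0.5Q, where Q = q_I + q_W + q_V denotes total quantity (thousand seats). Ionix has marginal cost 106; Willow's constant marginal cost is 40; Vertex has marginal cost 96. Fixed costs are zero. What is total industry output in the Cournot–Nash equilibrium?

206

Ionix's profit: π_I = (218 - 0.5Q)q_I - (106q_I). Setting ∂π_I/∂q_I = 0: 112 - q_I - (1/2)(q_W + q_V) = 0.
Willow's first-order condition: 178 - q_W - (1/2)(q_I + q_V) = 0.
Vertex's profit: π_V = (218 - 0.5Q)q_V - (96q_V). Setting ∂π_V/∂q_V = 0: 122 - q_V - (1/2)(q_I + q_W) = 0.
Adding the 3 conditions: 412 − Q − Q = 0, i.e. Q = 206.
Back-substituting: q_I = (112 − 103)/(1/2) = 18, q_W = (178 − 103)/(1/2) = 150, q_V = (122 − 103)/(1/2) = 38.
Total output Q = 18 + 150 + 38 = 206.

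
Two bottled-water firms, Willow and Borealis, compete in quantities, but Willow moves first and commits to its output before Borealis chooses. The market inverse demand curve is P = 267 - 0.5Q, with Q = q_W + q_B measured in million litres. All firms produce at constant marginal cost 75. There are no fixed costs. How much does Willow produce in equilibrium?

192

Solve by backward induction. Given q_W, the follower Borealis maximises π_B = (267 - (1/2)q_W - (1/2)q_B)q_B - 75q_B.
Follower FOC: 192 - (1/2)q_W - q_B = 0, so q_B(q_W) = (192 - (1/2)q_W).
Willow substitutes q_B(q_W) into its own profit: π_W = q_W(267 - (1/2)q_W - (192 - (1/2)q_W)/2) - 75q_W = (171 - (1/4)q_W)q_W - 75q_W.
The leader's first-order condition 96 - (1/2)q_W = 0 yields q_W = 192.
Then q_B = (192 - (1/2)·192) = 96.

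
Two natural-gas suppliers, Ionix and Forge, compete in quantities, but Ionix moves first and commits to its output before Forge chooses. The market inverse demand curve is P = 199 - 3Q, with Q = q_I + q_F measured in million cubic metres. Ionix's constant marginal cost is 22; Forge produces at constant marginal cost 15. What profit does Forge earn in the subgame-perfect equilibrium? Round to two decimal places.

Solve by backward induction. Given q_I, the follower Forge maximises π_F = (199 - 3q_I - 3q_F)q_F - 15q_F.
Setting the follower's marginal profit to zero, 184 - 3q_I - 6q_F = 0, i.e. q_F = (184 - 3q_I)/6.
The leader anticipates this reaction. Substituting into P = 199 - 3Q gives P = 107 - (3/2)q_I, so π_I = (107 - (3/2)q_I)q_I - 22q_I.
Leader FOC: 85 - 3q_I = 0, so q_I = 85/3.
Then q_F = (184 - 3·(85/3))/6 = 33/2.
Price P = 199 - 3·(269/6) = 129/2.
Forge's profit: (129/2 - 15)·(33/2) = 816.7500.

816.75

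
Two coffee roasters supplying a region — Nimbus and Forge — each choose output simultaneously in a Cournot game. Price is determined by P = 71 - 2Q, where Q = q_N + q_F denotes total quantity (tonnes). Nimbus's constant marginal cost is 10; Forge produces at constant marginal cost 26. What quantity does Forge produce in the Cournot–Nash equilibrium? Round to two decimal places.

4.83

Nimbus's profit: π_N = (71 - 2Q)q_N - (10q_N). Setting ∂π_N/∂q_N = 0: 61 - 4q_N - 2(q_F) = 0.
Forge's profit: π_F = (71 - 2Q)q_F - (26q_F). Setting ∂π_F/∂q_F = 0: 45 - 4q_F - 2(q_N) = 0.
So q_N = (61 - 2q_F)/4 and q_F = (45 - 2q_N)/4.
Substituting one into the other gives q_N = 77/6 and q_F = 29/6.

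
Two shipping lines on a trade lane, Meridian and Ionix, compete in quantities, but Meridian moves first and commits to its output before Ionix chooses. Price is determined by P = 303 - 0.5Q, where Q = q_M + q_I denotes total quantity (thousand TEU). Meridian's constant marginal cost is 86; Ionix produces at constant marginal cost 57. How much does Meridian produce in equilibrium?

The follower Ionix best-responds to any q_M: π_I = (303 - 0.5Q)q_I - 57q_I.
Setting the follower's marginal profit to zero, 246 - (1/2)q_M - q_I = 0, i.e. q_I = (246 - (1/2)q_M).
Meridian substitutes q_I(q_M) into its own profit: π_M = q_M(303 - (1/2)q_M - (246 - (1/2)q_M)/2) - 86q_M = (180 - (1/4)q_M)q_M - 86q_M.
Leader FOC: 94 - (1/2)q_M = 0, so q_M = 188.
Then q_I = (246 - (1/2)·188) = 152.

188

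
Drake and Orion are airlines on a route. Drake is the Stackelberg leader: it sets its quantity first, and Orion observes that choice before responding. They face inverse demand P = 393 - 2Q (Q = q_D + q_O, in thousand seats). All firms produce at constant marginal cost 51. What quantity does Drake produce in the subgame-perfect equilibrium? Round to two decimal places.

85.50

The follower Orion best-responds to any q_D: π_O = (393 - 2Q)q_O - 51q_O.
∂π_O/∂q_O = 342 - 2q_D - 4q_O = 0 gives the reaction function q_O = (342 - 2q_D)/4.
The leader anticipates this reaction. Substituting into P = 393 - 2Q gives P = 222 - q_D, so π_D = (222 - q_D)q_D - 51q_D.
Leader FOC: 171 - 2q_D = 0, so q_D = 171/2.
Then q_O = (342 - 2·(171/2))/4 = 171/4.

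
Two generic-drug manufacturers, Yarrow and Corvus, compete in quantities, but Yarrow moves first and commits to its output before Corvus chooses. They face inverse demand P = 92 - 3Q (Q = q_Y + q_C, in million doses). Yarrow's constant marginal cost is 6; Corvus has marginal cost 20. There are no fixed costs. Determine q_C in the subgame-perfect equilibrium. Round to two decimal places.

The follower Corvus best-responds to any q_Y: π_C = (92 - 3Q)q_C - 20q_C.
∂π_C/∂q_C = 72 - 3q_Y - 6q_C = 0 gives the reaction function q_C = (72 - 3q_Y)/6.
The leader anticipates this reaction. Substituting into P = 92 - 3Q gives P = 56 - (3/2)q_Y, so π_Y = (56 - (3/2)q_Y)q_Y - 6q_Y.
The leader's first-order condition 50 - 3q_Y = 0 yields q_Y = 50/3.
Then q_C = (72 - 3·(50/3))/6 = 11/3.

3.67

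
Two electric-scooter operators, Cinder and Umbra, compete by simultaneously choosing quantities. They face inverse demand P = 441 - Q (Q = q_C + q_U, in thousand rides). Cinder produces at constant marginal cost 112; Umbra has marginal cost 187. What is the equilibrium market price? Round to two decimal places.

Cinder's profit: π_C = (441 - Q)q_C - (112q_C). Setting ∂π_C/∂q_C = 0: 329 - 2q_C - (q_U) = 0.
Umbra's profit: π_U = (441 - Q)q_U - (187q_U). Setting ∂π_U/∂q_U = 0: 254 - 2q_U - (q_C) = 0.
So q_C = (329 - q_U)/2 and q_U = (254 - q_C)/2.
Substituting one into the other gives q_C = 404/3 and q_U = 179/3.
Total output Q = 583/3, so price P = 441 - 583/3 = 740/3.

246.67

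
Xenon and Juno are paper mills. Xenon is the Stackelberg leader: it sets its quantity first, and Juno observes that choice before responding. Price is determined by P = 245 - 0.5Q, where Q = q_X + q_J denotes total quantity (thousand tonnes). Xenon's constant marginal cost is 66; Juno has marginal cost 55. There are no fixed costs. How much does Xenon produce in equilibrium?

168

The follower Juno best-responds to any q_X: π_J = (245 - 0.5Q)q_J - 55q_J.
Follower FOC: 190 - (1/2)q_X - q_J = 0, so q_J(q_X) = (190 - (1/2)q_X).
Xenon substitutes q_J(q_X) into its own profit: π_X = q_X(245 - (1/2)q_X - (190 - (1/2)q_X)/2) - 66q_X = (150 - (1/4)q_X)q_X - 66q_X.
Leader FOC: 84 - (1/2)q_X = 0, so q_X = 168.
Then q_J = (190 - (1/2)·168) = 106.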